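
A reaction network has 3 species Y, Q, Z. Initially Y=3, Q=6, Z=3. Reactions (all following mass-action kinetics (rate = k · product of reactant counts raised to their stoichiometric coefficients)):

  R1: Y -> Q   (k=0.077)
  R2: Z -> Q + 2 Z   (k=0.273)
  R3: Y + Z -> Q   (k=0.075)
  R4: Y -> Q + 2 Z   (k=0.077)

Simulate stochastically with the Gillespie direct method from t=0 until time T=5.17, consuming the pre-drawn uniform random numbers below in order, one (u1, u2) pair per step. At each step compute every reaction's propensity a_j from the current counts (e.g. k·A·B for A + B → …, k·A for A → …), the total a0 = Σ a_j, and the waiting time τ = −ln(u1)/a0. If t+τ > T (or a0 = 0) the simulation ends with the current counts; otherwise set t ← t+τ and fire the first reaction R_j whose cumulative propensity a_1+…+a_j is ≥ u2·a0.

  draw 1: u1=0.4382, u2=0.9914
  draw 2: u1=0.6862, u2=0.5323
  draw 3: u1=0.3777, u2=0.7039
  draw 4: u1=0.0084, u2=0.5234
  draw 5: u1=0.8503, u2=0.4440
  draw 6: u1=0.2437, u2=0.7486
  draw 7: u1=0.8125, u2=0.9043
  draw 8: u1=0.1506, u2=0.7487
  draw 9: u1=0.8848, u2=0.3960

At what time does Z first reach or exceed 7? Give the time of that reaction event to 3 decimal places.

Threshold first reached at t = 3.515

t=0.000: Y=3 Q=6 Z=3
Draw 1: a1=0.231, a2=0.819, a3=0.675, a4=0.231, a0=1.956; τ=−ln(0.4382)/1.956=0.422 → t=0.422; u2·a0=0.9914·1.956=1.939; a1+…+a3=1.725 < 1.939 ≤ a1+…+a4=1.956 → R4 fires; Y=2 Q=7 Z=5
Draw 2: a1=0.154, a2=1.365, a3=0.750, a4=0.154, a0=2.423; τ=−ln(0.6862)/2.423=0.155 → t=0.577; u2·a0=0.5323·2.423=1.290; a1=0.154 < 1.290 ≤ a1+a2=1.519 → R2 fires; Y=2 Q=8 Z=6
Draw 3: a1=0.154, a2=1.638, a3=0.900, a4=0.154, a0=2.846; τ=−ln(0.3777)/2.846=0.342 → t=0.919; u2·a0=0.7039·2.846=2.003; a1+a2=1.792 < 2.003 ≤ a1+…+a3=2.692 → R3 fires; Y=1 Q=9 Z=5
Draw 4: a1=0.077, a2=1.365, a3=0.375, a4=0.077, a0=1.894; τ=−ln(0.0084)/1.894=2.524 → t=3.443; u2·a0=0.5234·1.894=0.991; a1=0.077 < 0.991 ≤ a1+a2=1.442 → R2 fires; Y=1 Q=10 Z=6
Draw 5: a1=0.077, a2=1.638, a3=0.450, a4=0.077, a0=2.242; τ=−ln(0.8503)/2.242=0.072 → t=3.515; u2·a0=0.4440·2.242=0.995; a1=0.077 < 0.995 ≤ a1+a2=1.715 → R2 fires; Y=1 Q=11 Z=7
Draw 6: a1=0.077, a2=1.911, a3=0.525, a4=0.077, a0=2.590; τ=−ln(0.2437)/2.590=0.545 → t=4.060; u2·a0=0.7486·2.590=1.939; a1=0.077 < 1.939 ≤ a1+a2=1.988 → R2 fires; Y=1 Q=12 Z=8
Draw 7: a1=0.077, a2=2.184, a3=0.600, a4=0.077, a0=2.938; τ=−ln(0.8125)/2.938=0.071 → t=4.131; u2·a0=0.9043·2.938=2.657; a1+a2=2.261 < 2.657 ≤ a1+…+a3=2.861 → R3 fires; Y=0 Q=13 Z=7
Draw 8: a1=0.000, a2=1.911, a3=0.000, a4=0.000, a0=1.911; τ=−ln(0.1506)/1.911=0.991 → t=5.122; u2·a0=0.7487·1.911=1.431; a1=0.000 < 1.431 ≤ a1+a2=1.911 → R2 fires; Y=0 Q=14 Z=8
Draw 9: a1=0.000, a2=2.184, a3=0.000, a4=0.000, a0=2.184; τ=−ln(0.8848)/2.184=0.056 → t=5.178 > T=5.17: stop.
Z first becomes ≥ 7 when it reaches 7 at the event at t=3.515.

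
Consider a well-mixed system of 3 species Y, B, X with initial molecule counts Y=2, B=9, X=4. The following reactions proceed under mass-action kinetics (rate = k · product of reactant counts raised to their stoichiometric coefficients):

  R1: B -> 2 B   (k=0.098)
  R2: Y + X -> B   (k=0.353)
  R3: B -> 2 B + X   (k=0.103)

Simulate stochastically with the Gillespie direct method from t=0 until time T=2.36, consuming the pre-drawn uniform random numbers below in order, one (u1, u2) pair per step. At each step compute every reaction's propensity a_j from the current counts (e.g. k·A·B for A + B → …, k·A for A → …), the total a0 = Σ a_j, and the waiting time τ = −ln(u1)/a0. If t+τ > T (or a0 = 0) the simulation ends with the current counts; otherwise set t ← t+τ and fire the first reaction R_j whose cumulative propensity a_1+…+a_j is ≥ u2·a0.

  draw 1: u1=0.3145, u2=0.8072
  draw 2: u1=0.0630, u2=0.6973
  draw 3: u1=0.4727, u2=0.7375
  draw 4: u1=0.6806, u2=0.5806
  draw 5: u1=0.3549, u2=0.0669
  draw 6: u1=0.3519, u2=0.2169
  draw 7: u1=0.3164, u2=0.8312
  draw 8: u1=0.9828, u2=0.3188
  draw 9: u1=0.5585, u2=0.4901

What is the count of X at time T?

X at T = 5

t=0.000: Y=2 B=9 X=4
Draw 1: a1=0.882, a2=2.824, a3=0.927, a0=4.633; τ=−ln(0.3145)/4.633=0.250 → t=0.250; u2·a0=0.8072·4.633=3.740; a1+a2=3.706 < 3.740 ≤ a1+…+a3=4.633 → R3 fires; Y=2 B=10 X=5
Draw 2: a1=0.980, a2=3.530, a3=1.030, a0=5.540; τ=−ln(0.0630)/5.540=0.499 → t=0.749; u2·a0=0.6973·5.540=3.863; a1=0.980 < 3.863 ≤ a1+a2=4.510 → R2 fires; Y=1 B=11 X=4
Draw 3: a1=1.078, a2=1.412, a3=1.133, a0=3.623; τ=−ln(0.4727)/3.623=0.207 → t=0.956; u2·a0=0.7375·3.623=2.672; a1+a2=2.490 < 2.672 ≤ a1+…+a3=3.623 → R3 fires; Y=1 B=12 X=5
Draw 4: a1=1.176, a2=1.765, a3=1.236, a0=4.177; τ=−ln(0.6806)/4.177=0.092 → t=1.048; u2·a0=0.5806·4.177=2.425; a1=1.176 < 2.425 ≤ a1+a2=2.941 → R2 fires; Y=0 B=13 X=4
Draw 5: a1=1.274, a2=0.000, a3=1.339, a0=2.613; τ=−ln(0.3549)/2.613=0.396 → t=1.444; u2·a0=0.0669·2.613=0.175 ≤ a1=1.274 → R1 fires; Y=0 B=14 X=4
Draw 6: a1=1.372, a2=0.000, a3=1.442, a0=2.814; τ=−ln(0.3519)/2.814=0.371 → t=1.815; u2·a0=0.2169·2.814=0.610 ≤ a1=1.372 → R1 fires; Y=0 B=15 X=4
Draw 7: a1=1.470, a2=0.000, a3=1.545, a0=3.015; τ=−ln(0.3164)/3.015=0.382 → t=2.197; u2·a0=0.8312·3.015=2.506; a1+a2=1.470 < 2.506 ≤ a1+…+a3=3.015 → R3 fires; Y=0 B=16 X=5
Draw 8: a1=1.568, a2=0.000, a3=1.648, a0=3.216; τ=−ln(0.9828)/3.216=0.005 → t=2.202; u2·a0=0.3188·3.216=1.025 ≤ a1=1.568 → R1 fires; Y=0 B=17 X=5
Draw 9: a1=1.666, a2=0.000, a3=1.751, a0=3.417; τ=−ln(0.5585)/3.417=0.170 → t=2.373 > T=2.36: stop.
Read off X at T=2.36: 5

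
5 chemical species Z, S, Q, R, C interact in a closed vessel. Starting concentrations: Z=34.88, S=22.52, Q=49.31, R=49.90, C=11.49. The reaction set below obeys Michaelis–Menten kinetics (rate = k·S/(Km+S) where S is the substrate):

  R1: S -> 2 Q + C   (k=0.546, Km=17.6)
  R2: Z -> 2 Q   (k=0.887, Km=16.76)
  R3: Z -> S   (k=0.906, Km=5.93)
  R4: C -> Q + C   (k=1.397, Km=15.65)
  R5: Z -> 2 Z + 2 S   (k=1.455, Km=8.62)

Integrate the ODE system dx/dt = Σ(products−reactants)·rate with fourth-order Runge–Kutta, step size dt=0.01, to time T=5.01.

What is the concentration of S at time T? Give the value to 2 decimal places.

S at T = 36.34

RK4 with dt=0.01: 501 steps to T=5.01. Trajectory (selected grid times):
t=0.00: Z=34.88 S=22.52 Q=49.31 R=49.90 C=11.49
t=0.56: Z=34.76 S=24.09 Q=50.66 R=49.90 C=11.66
t=1.11: Z=34.65 S=25.62 Q=52.00 R=49.90 C=11.84
t=1.67: Z=34.54 S=27.17 Q=53.38 R=49.90 C=12.02
t=2.23: Z=34.42 S=28.72 Q=54.76 R=49.90 C=12.21
t=2.78: Z=34.31 S=30.24 Q=56.13 R=49.90 C=12.40
t=3.34: Z=34.19 S=31.78 Q=57.53 R=49.90 C=12.59
t=3.90: Z=34.08 S=33.31 Q=58.95 R=49.90 C=12.79
t=4.45: Z=33.96 S=34.81 Q=60.34 R=49.90 C=12.99
t=5.01: Z=33.85 S=36.34 Q=61.78 R=49.90 C=13.20
Read off S at T=5.01: 36.34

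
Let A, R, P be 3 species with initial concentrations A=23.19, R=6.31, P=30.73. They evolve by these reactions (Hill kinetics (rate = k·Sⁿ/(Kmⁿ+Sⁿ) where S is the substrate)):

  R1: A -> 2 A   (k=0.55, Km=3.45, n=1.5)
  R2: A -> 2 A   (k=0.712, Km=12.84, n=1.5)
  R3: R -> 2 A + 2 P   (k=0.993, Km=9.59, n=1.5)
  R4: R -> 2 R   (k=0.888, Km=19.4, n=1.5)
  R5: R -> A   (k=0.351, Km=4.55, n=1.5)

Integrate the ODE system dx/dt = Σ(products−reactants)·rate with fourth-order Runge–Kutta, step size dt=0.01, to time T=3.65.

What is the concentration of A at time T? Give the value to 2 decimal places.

A at T = 30.01

RK4 with dt=0.01: 365 steps to T=3.65. Trajectory (selected grid times):
t=0.00: A=23.19 R=6.31 P=30.73
t=0.41: A=23.98 R=6.14 P=31.01
t=0.81: A=24.75 R=5.97 P=31.27
t=1.22: A=25.52 R=5.81 P=31.54
t=1.62: A=26.28 R=5.65 P=31.79
t=2.03: A=27.04 R=5.49 P=32.04
t=2.43: A=27.79 R=5.34 P=32.28
t=2.84: A=28.54 R=5.18 P=32.51
t=3.24: A=29.27 R=5.04 P=32.73
t=3.65: A=30.01 R=4.89 P=32.96
Read off A at T=3.65: 30.01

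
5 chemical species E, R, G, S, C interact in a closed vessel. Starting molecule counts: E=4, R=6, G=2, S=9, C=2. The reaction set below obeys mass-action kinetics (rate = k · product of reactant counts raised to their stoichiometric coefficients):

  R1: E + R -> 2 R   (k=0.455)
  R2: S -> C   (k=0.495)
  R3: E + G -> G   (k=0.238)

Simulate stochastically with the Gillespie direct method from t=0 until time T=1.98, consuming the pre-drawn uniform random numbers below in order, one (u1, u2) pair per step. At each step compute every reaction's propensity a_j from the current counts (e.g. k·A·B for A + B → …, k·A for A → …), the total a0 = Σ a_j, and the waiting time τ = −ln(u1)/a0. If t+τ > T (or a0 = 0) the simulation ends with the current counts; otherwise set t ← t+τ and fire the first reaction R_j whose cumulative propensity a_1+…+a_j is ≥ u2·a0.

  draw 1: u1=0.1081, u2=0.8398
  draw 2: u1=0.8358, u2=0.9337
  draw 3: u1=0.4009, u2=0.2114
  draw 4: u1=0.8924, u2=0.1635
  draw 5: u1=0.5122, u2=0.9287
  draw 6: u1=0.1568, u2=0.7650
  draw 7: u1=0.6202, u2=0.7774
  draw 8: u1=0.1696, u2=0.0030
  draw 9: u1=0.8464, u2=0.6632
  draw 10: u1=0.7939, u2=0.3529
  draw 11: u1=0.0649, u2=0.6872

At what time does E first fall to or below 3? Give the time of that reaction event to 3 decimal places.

t=0.000: E=4 R=6 G=2 S=9 C=2
Draw 1: a1=10.920, a2=4.455, a3=1.904, a0=17.279; τ=−ln(0.1081)/17.279=0.129 → t=0.129; u2·a0=0.8398·17.279=14.511; a1=10.920 < 14.511 ≤ a1+a2=15.375 → R2 fires; E=4 R=6 G=2 S=8 C=3
Draw 2: a1=10.920, a2=3.960, a3=1.904, a0=16.784; τ=−ln(0.8358)/16.784=0.011 → t=0.139; u2·a0=0.9337·16.784=15.671; a1+a2=14.880 < 15.671 ≤ a1+…+a3=16.784 → R3 fires; E=3 R=6 G=2 S=8 C=3
Draw 3: a1=8.190, a2=3.960, a3=1.428, a0=13.578; τ=−ln(0.4009)/13.578=0.067 → t=0.207; u2·a0=0.2114·13.578=2.870 ≤ a1=8.190 → R1 fires; E=2 R=7 G=2 S=8 C=3
Draw 4: a1=6.370, a2=3.960, a3=0.952, a0=11.282; τ=−ln(0.8924)/11.282=0.010 → t=0.217; u2·a0=0.1635·11.282=1.845 ≤ a1=6.370 → R1 fires; E=1 R=8 G=2 S=8 C=3
Draw 5: a1=3.640, a2=3.960, a3=0.476, a0=8.076; τ=−ln(0.5122)/8.076=0.083 → t=0.300; u2·a0=0.9287·8.076=7.500; a1=3.640 < 7.500 ≤ a1+a2=7.600 → R2 fires; E=1 R=8 G=2 S=7 C=4
Draw 6: a1=3.640, a2=3.465, a3=0.476, a0=7.581; τ=−ln(0.1568)/7.581=0.244 → t=0.544; u2·a0=0.7650·7.581=5.799; a1=3.640 < 5.799 ≤ a1+a2=7.105 → R2 fires; E=1 R=8 G=2 S=6 C=5
Draw 7: a1=3.640, a2=2.970, a3=0.476, a0=7.086; τ=−ln(0.6202)/7.086=0.067 → t=0.612; u2·a0=0.7774·7.086=5.509; a1=3.640 < 5.509 ≤ a1+a2=6.610 → R2 fires; E=1 R=8 G=2 S=5 C=6
Draw 8: a1=3.640, a2=2.475, a3=0.476, a0=6.591; τ=−ln(0.1696)/6.591=0.269 → t=0.881; u2·a0=0.0030·6.591=0.020 ≤ a1=3.640 → R1 fires; E=0 R=9 G=2 S=5 C=6
Draw 9: a1=0.000, a2=2.475, a3=0.000, a0=2.475; τ=−ln(0.8464)/2.475=0.067 → t=0.948; u2·a0=0.6632·2.475=1.641; a1=0.000 < 1.641 ≤ a1+a2=2.475 → R2 fires; E=0 R=9 G=2 S=4 C=7
Draw 10: a1=0.000, a2=1.980, a3=0.000, a0=1.980; τ=−ln(0.7939)/1.980=0.117 → t=1.065; u2·a0=0.3529·1.980=0.699; a1=0.000 < 0.699 ≤ a1+a2=1.980 → R2 fires; E=0 R=9 G=2 S=3 C=8
Draw 11: a1=0.000, a2=1.485, a3=0.000, a0=1.485; τ=−ln(0.0649)/1.485=1.842 → t=2.906 > T=1.98: stop.
E first becomes ≤ 3 when it reaches 3 at the event at t=0.139.

Threshold first reached at t = 0.139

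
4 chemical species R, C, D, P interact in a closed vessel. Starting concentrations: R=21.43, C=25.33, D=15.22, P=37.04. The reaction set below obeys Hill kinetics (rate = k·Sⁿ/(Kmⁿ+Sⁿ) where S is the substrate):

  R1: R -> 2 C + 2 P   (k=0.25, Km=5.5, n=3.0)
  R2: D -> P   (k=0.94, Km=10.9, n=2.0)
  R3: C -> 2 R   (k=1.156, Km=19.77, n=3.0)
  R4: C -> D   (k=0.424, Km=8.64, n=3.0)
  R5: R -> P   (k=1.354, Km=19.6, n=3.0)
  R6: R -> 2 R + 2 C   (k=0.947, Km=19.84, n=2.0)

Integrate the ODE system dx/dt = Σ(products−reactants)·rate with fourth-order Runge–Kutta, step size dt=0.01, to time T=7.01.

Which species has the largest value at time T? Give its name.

Dominant species at T: P

RK4 with dt=0.01: 701 steps to T=7.01. Trajectory (selected grid times):
t=0.00: R=21.43 C=25.33 D=15.22 P=37.04
t=0.78: R=22.26 C=25.59 D=15.06 P=38.52
t=1.56: R=23.08 C=25.87 D=14.89 P=40.03
t=2.34: R=23.91 C=26.17 D=14.74 P=41.55
t=3.12: R=24.73 C=26.49 D=14.59 P=43.10
t=3.89: R=25.55 C=26.83 D=14.44 P=44.66
t=4.67: R=26.38 C=27.18 D=14.29 P=46.25
t=5.45: R=27.21 C=27.54 D=14.15 P=47.85
t=6.23: R=28.05 C=27.92 D=14.01 P=49.48
t=7.01: R=28.90 C=28.31 D=13.88 P=51.12
At T=7.01: R=28.90 C=28.31 D=13.88 P=51.12; the largest is P.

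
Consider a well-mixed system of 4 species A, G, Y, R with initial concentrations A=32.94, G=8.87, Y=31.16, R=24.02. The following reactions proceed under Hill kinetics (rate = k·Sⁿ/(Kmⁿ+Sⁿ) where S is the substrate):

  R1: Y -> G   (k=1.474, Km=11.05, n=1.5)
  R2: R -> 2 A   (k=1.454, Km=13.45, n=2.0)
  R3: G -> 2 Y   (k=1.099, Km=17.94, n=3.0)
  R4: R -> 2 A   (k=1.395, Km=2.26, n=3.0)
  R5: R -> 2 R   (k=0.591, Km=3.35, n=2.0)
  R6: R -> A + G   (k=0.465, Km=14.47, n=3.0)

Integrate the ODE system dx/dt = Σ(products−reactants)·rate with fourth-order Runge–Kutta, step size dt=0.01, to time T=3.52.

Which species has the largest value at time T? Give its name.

RK4 with dt=0.01: 352 steps to T=3.52. Trajectory (selected grid times):
t=0.00: A=32.94 G=8.87 Y=31.16 R=24.02
t=0.39: A=35.03 G=9.44 Y=30.79 R=23.13
t=0.78: A=37.10 G=10.00 Y=30.43 R=22.25
t=1.17: A=39.15 G=10.54 Y=30.10 R=21.38
t=1.56: A=41.17 G=11.07 Y=29.78 R=20.52
t=1.96: A=43.23 G=11.60 Y=29.48 R=19.66
t=2.35: A=45.20 G=12.10 Y=29.20 R=18.83
t=2.74: A=47.15 G=12.58 Y=28.95 R=18.02
t=3.13: A=49.07 G=13.05 Y=28.71 R=17.22
t=3.52: A=50.96 G=13.50 Y=28.50 R=16.44
At T=3.52: A=50.96 G=13.50 Y=28.50 R=16.44; the largest is A.

Dominant species at T: A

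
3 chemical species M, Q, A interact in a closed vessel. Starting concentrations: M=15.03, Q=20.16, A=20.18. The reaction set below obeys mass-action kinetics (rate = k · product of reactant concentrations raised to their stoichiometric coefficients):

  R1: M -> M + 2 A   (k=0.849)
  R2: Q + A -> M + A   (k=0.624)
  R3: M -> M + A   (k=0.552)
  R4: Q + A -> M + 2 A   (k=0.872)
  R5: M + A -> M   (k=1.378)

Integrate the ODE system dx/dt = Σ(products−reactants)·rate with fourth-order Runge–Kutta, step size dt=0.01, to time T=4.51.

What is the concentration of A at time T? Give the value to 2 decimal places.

RK4 with dt=0.01: 451 steps to T=4.51. Trajectory (selected grid times):
t=0.00: M=15.03 Q=20.16 A=20.18
t=0.50: M=33.56 Q=1.63 A=1.69
t=1.00: M=34.72 Q=0.47 A=1.65
t=1.50: M=35.05 Q=0.14 A=1.64
t=2.00: M=35.15 Q=0.04 A=1.63
t=2.51: M=35.18 Q=0.01 A=1.63
t=3.01: M=35.19 Q=0.00 A=1.63
t=3.51: M=35.19 Q=0.00 A=1.63
t=4.01: M=35.19 Q=0.00 A=1.63
t=4.51: M=35.19 Q=0.00 A=1.63
Read off A at T=4.51: 1.63

A at T = 1.63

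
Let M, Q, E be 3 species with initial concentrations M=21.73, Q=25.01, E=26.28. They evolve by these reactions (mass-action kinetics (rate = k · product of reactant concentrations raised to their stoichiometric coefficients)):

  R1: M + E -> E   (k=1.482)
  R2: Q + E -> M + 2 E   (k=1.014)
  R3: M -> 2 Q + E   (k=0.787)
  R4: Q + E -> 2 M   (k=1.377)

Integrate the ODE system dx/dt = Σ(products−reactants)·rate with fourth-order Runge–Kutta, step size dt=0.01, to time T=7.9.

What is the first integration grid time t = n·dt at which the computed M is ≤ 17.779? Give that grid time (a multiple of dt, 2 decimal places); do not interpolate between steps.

RK4 with dt=0.01: 790 steps to T=7.9. Trajectory (selected grid times):
t=0.00: M=21.73 Q=25.01 E=26.28
t=0.04: M=20.09 Q=3.08 E=23.53
t=0.05: M=15.89 Q=1.97 E=23.46
t=0.88: M=0.00 Q=0.00 E=23.47
t=1.76: M=0.00 Q=0.00 E=23.47
t=2.63: M=0.00 Q=0.00 E=23.47
t=3.51: M=0.00 Q=0.00 E=23.47
t=4.39: M=0.00 Q=0.00 E=23.47
t=5.27: M=0.00 Q=0.00 E=23.47
t=6.14: M=0.00 Q=0.00 E=23.47
t=7.02: M=0.00 Q=0.00 E=23.47
t=7.90: M=0.00 Q=0.00 E=23.47
M(0.04)=20.093 > 17.779 but M(0.05)=15.892 ≤ 17.779, so the first grid time is t=0.05.

Threshold first reached at t = 0.05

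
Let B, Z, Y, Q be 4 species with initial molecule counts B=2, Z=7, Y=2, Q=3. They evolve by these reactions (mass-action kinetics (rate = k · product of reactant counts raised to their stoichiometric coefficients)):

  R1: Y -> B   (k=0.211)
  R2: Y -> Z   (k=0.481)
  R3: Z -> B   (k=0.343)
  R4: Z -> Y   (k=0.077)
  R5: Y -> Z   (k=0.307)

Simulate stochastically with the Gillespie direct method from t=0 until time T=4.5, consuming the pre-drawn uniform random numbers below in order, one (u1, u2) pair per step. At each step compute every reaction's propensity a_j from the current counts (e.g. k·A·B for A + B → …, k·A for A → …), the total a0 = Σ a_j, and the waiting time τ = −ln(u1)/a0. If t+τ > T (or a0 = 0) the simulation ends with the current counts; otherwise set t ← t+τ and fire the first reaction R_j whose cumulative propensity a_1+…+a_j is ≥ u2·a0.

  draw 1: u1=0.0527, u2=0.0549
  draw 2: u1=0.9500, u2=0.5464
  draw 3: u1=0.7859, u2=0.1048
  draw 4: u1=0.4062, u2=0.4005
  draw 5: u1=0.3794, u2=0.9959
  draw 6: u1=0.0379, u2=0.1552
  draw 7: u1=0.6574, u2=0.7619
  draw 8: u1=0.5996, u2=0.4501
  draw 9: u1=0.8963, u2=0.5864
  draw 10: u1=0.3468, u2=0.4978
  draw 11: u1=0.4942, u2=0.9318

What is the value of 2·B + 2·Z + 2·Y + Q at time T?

Check how each reaction changes W = 2·B + 2·Z + 2·Y + Q (weight of products minus weight of reactants):
R1: Y -> B: (2·1) − (2·1) = 2 − 2 = 0
R2: Y -> Z: (2·1) − (2·1) = 2 − 2 = 0
R3: Z -> B: (2·1) − (2·1) = 2 − 2 = 0
R4: Z -> Y: (2·1) − (2·1) = 2 − 2 = 0
R5: Y -> Z: (2·1) − (2·1) = 2 − 2 = 0
Every reaction leaves W unchanged, so W is conserved and no simulation is needed: W(T) = W(0) = 2·2 + 2·7 + 2·2 + 3 = 25

Value at T = 25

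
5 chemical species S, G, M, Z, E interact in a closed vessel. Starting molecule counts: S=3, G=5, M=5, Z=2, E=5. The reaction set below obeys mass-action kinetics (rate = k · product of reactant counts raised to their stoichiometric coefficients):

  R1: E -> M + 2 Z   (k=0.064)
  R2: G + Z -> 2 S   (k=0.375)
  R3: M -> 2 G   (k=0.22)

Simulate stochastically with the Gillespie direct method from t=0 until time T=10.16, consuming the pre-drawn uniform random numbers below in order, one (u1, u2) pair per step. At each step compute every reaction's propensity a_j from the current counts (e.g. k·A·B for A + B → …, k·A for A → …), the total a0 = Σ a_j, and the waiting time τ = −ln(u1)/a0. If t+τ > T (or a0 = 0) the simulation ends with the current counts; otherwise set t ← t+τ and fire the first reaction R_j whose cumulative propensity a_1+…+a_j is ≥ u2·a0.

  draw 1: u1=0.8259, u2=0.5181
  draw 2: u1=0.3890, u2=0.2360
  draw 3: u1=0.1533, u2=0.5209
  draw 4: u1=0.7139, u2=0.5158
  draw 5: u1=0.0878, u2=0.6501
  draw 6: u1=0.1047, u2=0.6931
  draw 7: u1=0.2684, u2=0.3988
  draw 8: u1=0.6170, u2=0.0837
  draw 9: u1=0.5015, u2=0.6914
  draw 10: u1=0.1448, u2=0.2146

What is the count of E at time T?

E at T = 4

t=0.000: S=3 G=5 M=5 Z=2 E=5
Draw 1: a1=0.320, a2=3.750, a3=1.100, a0=5.170; τ=−ln(0.8259)/5.170=0.037 → t=0.037; u2·a0=0.5181·5.170=2.679; a1=0.320 < 2.679 ≤ a1+a2=4.070 → R2 fires; S=5 G=4 M=5 Z=1 E=5
Draw 2: a1=0.320, a2=1.500, a3=1.100, a0=2.920; τ=−ln(0.3890)/2.920=0.323 → t=0.360; u2·a0=0.2360·2.920=0.689; a1=0.320 < 0.689 ≤ a1+a2=1.820 → R2 fires; S=7 G=3 M=5 Z=0 E=5
Draw 3: a1=0.320, a2=0.000, a3=1.100, a0=1.420; τ=−ln(0.1533)/1.420=1.321 → t=1.681; u2·a0=0.5209·1.420=0.740; a1+a2=0.320 < 0.740 ≤ a1+…+a3=1.420 → R3 fires; S=7 G=5 M=4 Z=0 E=5
Draw 4: a1=0.320, a2=0.000, a3=0.880, a0=1.200; τ=−ln(0.7139)/1.200=0.281 → t=1.962; u2·a0=0.5158·1.200=0.619; a1+a2=0.320 < 0.619 ≤ a1+…+a3=1.200 → R3 fires; S=7 G=7 M=3 Z=0 E=5
Draw 5: a1=0.320, a2=0.000, a3=0.660, a0=0.980; τ=−ln(0.0878)/0.980=2.482 → t=4.444; u2·a0=0.6501·0.980=0.637; a1+a2=0.320 < 0.637 ≤ a1+…+a3=0.980 → R3 fires; S=7 G=9 M=2 Z=0 E=5
Draw 6: a1=0.320, a2=0.000, a3=0.440, a0=0.760; τ=−ln(0.1047)/0.760=2.969 → t=7.413; u2·a0=0.6931·0.760=0.527; a1+a2=0.320 < 0.527 ≤ a1+…+a3=0.760 → R3 fires; S=7 G=11 M=1 Z=0 E=5
Draw 7: a1=0.320, a2=0.000, a3=0.220, a0=0.540; τ=−ln(0.2684)/0.540=2.436 → t=9.849; u2·a0=0.3988·0.540=0.215 ≤ a1=0.320 → R1 fires; S=7 G=11 M=2 Z=2 E=4
Draw 8: a1=0.256, a2=8.250, a3=0.440, a0=8.946; τ=−ln(0.6170)/8.946=0.054 → t=9.903; u2·a0=0.0837·8.946=0.749; a1=0.256 < 0.749 ≤ a1+a2=8.506 → R2 fires; S=9 G=10 M=2 Z=1 E=4
Draw 9: a1=0.256, a2=3.750, a3=0.440, a0=4.446; τ=−ln(0.5015)/4.446=0.155 → t=10.058; u2·a0=0.6914·4.446=3.074; a1=0.256 < 3.074 ≤ a1+a2=4.006 → R2 fires; S=11 G=9 M=2 Z=0 E=4
Draw 10: a1=0.256, a2=0.000, a3=0.440, a0=0.696; τ=−ln(0.1448)/0.696=2.776 → t=12.835 > T=10.16: stop.
Read off E at T=10.16: 4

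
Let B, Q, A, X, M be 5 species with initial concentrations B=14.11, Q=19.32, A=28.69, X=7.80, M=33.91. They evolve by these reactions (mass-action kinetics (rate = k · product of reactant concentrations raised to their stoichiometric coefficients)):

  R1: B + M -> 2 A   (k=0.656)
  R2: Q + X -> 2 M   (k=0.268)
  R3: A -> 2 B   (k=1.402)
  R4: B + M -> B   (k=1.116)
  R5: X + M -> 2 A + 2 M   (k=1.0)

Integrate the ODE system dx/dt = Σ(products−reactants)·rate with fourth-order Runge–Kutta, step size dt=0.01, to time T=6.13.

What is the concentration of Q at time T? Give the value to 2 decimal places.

RK4 with dt=0.01: 613 steps to T=6.13. Trajectory (selected grid times):
t=0.00: B=14.11 Q=19.32 A=28.69 X=7.80 M=33.91
t=0.68: B=84.67 Q=17.38 A=29.24 X=0.05 M=0.00
t=1.36: B=120.65 Q=17.33 A=11.31 X=0.00 M=0.00
t=2.04: B=134.55 Q=17.33 A=4.36 X=0.00 M=0.00
t=2.72: B=139.91 Q=17.33 A=1.68 X=0.00 M=0.00
t=3.41: B=141.99 Q=17.33 A=0.64 X=0.00 M=0.00
t=4.09: B=142.78 Q=17.33 A=0.25 X=0.00 M=0.00
t=4.77: B=143.08 Q=17.33 A=0.09 X=0.00 M=0.00
t=5.45: B=143.20 Q=17.33 A=0.04 X=0.00 M=0.00
t=6.13: B=143.24 Q=17.33 A=0.01 X=0.00 M=0.00
Read off Q at T=6.13: 17.33

Q at T = 17.33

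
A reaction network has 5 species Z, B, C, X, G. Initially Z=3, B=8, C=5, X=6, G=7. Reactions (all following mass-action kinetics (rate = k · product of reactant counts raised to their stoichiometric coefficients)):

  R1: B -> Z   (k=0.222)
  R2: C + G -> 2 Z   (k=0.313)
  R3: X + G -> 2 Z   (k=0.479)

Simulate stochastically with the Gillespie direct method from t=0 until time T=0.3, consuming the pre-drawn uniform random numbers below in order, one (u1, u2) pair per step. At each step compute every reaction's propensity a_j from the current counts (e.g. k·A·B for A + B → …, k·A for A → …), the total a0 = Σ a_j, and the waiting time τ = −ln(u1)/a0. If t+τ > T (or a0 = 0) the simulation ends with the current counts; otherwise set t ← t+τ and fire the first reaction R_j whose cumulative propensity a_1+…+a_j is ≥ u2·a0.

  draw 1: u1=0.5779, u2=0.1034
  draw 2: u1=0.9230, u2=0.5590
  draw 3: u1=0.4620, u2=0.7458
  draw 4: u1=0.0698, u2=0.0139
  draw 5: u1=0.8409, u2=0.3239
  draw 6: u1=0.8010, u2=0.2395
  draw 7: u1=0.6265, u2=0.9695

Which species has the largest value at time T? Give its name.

t=0.000: Z=3 B=8 C=5 X=6 G=7
Draw 1: a1=1.776, a2=10.955, a3=20.118, a0=32.849; τ=−ln(0.5779)/32.849=0.017 → t=0.017; u2·a0=0.1034·32.849=3.397; a1=1.776 < 3.397 ≤ a1+a2=12.731 → R2 fires; Z=5 B=8 C=4 X=6 G=6
Draw 2: a1=1.776, a2=7.512, a3=17.244, a0=26.532; τ=−ln(0.9230)/26.532=0.003 → t=0.020; u2·a0=0.5590·26.532=14.831; a1+a2=9.288 < 14.831 ≤ a1+…+a3=26.532 → R3 fires; Z=7 B=8 C=4 X=5 G=5
Draw 3: a1=1.776, a2=6.260, a3=11.975, a0=20.011; τ=−ln(0.4620)/20.011=0.039 → t=0.058; u2·a0=0.7458·20.011=14.924; a1+a2=8.036 < 14.924 ≤ a1+…+a3=20.011 → R3 fires; Z=9 B=8 C=4 X=4 G=4
Draw 4: a1=1.776, a2=5.008, a3=7.664, a0=14.448; τ=−ln(0.0698)/14.448=0.184 → t=0.243; u2·a0=0.0139·14.448=0.201 ≤ a1=1.776 → R1 fires; Z=10 B=7 C=4 X=4 G=4
Draw 5: a1=1.554, a2=5.008, a3=7.664, a0=14.226; τ=−ln(0.8409)/14.226=0.012 → t=0.255; u2·a0=0.3239·14.226=4.608; a1=1.554 < 4.608 ≤ a1+a2=6.562 → R2 fires; Z=12 B=7 C=3 X=4 G=3
Draw 6: a1=1.554, a2=2.817, a3=5.748, a0=10.119; τ=−ln(0.8010)/10.119=0.022 → t=0.277; u2·a0=0.2395·10.119=2.424; a1=1.554 < 2.424 ≤ a1+a2=4.371 → R2 fires; Z=14 B=7 C=2 X=4 G=2
Draw 7: a1=1.554, a2=1.252, a3=3.832, a0=6.638; τ=−ln(0.6265)/6.638=0.070 → t=0.347 > T=0.3: stop.
At T=0.3: Z=14 B=7 C=2 X=4 G=2; the largest is Z.

Dominant species at T: Z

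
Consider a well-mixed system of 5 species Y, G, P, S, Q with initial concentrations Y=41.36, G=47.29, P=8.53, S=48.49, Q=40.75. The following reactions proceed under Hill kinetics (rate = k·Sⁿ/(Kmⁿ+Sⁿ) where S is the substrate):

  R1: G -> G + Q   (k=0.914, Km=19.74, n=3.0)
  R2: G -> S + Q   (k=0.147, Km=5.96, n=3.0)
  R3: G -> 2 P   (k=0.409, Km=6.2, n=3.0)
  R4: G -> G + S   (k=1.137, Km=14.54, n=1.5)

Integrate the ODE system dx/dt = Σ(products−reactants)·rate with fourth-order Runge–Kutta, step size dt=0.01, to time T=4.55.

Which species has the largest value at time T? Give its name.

RK4 with dt=0.01: 455 steps to T=4.55. Trajectory (selected grid times):
t=0.00: Y=41.36 G=47.29 P=8.53 S=48.49 Q=40.75
t=0.51: Y=41.36 G=47.01 P=8.95 S=49.06 Q=41.26
t=1.01: Y=41.36 G=46.73 P=9.35 S=49.62 Q=41.76
t=1.52: Y=41.36 G=46.45 P=9.77 S=50.19 Q=42.27
t=2.02: Y=41.36 G=46.17 P=10.18 S=50.74 Q=42.76
t=2.53: Y=41.36 G=45.89 P=10.59 S=51.31 Q=43.27
t=3.03: Y=41.36 G=45.61 P=11.00 S=51.87 Q=43.77
t=3.54: Y=41.36 G=45.33 P=11.42 S=52.43 Q=44.27
t=4.04: Y=41.36 G=45.05 P=11.83 S=52.99 Q=44.77
t=4.55: Y=41.36 G=44.77 P=12.24 S=53.55 Q=45.27
At T=4.55: Y=41.36 G=44.77 P=12.24 S=53.55 Q=45.27; the largest is S.

Dominant species at T: S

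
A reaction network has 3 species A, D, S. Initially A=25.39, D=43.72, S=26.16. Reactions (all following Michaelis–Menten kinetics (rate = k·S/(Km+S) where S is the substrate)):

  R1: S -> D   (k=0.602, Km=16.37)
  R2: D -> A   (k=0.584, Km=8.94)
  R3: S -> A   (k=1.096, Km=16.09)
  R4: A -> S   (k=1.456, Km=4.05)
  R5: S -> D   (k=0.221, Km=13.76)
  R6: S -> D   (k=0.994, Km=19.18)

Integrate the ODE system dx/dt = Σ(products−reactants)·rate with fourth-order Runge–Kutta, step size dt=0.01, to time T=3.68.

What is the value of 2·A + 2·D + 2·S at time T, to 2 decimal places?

Value at T = 190.54

Check how each reaction changes W = 2·A + 2·D + 2·S (weight of products minus weight of reactants):
R1: S -> D: (2·1) − (2·1) = 2 − 2 = 0
R2: D -> A: (2·1) − (2·1) = 2 − 2 = 0
R3: S -> A: (2·1) − (2·1) = 2 − 2 = 0
R4: A -> S: (2·1) − (2·1) = 2 − 2 = 0
R5: S -> D: (2·1) − (2·1) = 2 − 2 = 0
R6: S -> D: (2·1) − (2·1) = 2 − 2 = 0
Every reaction leaves W unchanged, so W is conserved and no simulation is needed: W(T) = W(0) = 2·25.39 + 2·43.72 + 2·26.16 = 190.54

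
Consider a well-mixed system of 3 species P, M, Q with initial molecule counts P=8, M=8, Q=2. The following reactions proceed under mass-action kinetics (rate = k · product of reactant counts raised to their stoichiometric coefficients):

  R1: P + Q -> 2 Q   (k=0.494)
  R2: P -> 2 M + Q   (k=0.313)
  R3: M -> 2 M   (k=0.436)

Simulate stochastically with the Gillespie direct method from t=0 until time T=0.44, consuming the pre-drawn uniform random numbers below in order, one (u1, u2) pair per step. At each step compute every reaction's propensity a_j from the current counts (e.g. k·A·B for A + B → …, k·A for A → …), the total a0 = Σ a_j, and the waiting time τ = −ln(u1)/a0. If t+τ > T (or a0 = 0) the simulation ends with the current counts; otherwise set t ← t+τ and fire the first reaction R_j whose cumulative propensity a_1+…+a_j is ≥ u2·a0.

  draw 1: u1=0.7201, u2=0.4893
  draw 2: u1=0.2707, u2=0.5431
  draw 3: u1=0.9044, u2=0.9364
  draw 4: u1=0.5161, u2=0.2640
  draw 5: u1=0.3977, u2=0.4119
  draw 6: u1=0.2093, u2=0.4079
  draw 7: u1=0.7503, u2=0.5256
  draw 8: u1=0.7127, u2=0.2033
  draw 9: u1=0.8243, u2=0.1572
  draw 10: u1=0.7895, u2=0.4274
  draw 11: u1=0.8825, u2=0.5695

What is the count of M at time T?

M at T = 10

t=0.000: P=8 M=8 Q=2
Draw 1: a1=7.904, a2=2.504, a3=3.488, a0=13.896; τ=−ln(0.7201)/13.896=0.024 → t=0.024; u2·a0=0.4893·13.896=6.799 ≤ a1=7.904 → R1 fires; P=7 M=8 Q=3
Draw 2: a1=10.374, a2=2.191, a3=3.488, a0=16.053; τ=−ln(0.2707)/16.053=0.081 → t=0.105; u2·a0=0.5431·16.053=8.718 ≤ a1=10.374 → R1 fires; P=6 M=8 Q=4
Draw 3: a1=11.856, a2=1.878, a3=3.488, a0=17.222; τ=−ln(0.9044)/17.222=0.006 → t=0.111; u2·a0=0.9364·17.222=16.127; a1+a2=13.734 < 16.127 ≤ a1+…+a3=17.222 → R3 fires; P=6 M=9 Q=4
Draw 4: a1=11.856, a2=1.878, a3=3.924, a0=17.658; τ=−ln(0.5161)/17.658=0.037 → t=0.148; u2·a0=0.2640·17.658=4.662 ≤ a1=11.856 → R1 fires; P=5 M=9 Q=5
Draw 5: a1=12.350, a2=1.565, a3=3.924, a0=17.839; τ=−ln(0.3977)/17.839=0.052 → t=0.200; u2·a0=0.4119·17.839=7.348 ≤ a1=12.350 → R1 fires; P=4 M=9 Q=6
Draw 6: a1=11.856, a2=1.252, a3=3.924, a0=17.032; τ=−ln(0.2093)/17.032=0.092 → t=0.292; u2·a0=0.4079·17.032=6.947 ≤ a1=11.856 → R1 fires; P=3 M=9 Q=7
Draw 7: a1=10.374, a2=0.939, a3=3.924, a0=15.237; τ=−ln(0.7503)/15.237=0.019 → t=0.311; u2·a0=0.5256·15.237=8.009 ≤ a1=10.374 → R1 fires; P=2 M=9 Q=8
Draw 8: a1=7.904, a2=0.626, a3=3.924, a0=12.454; τ=−ln(0.7127)/12.454=0.027 → t=0.338; u2·a0=0.2033·12.454=2.532 ≤ a1=7.904 → R1 fires; P=1 M=9 Q=9
Draw 9: a1=4.446, a2=0.313, a3=3.924, a0=8.683; τ=−ln(0.8243)/8.683=0.022 → t=0.360; u2·a0=0.1572·8.683=1.365 ≤ a1=4.446 → R1 fires; P=0 M=9 Q=10
Draw 10: a1=0.000, a2=0.000, a3=3.924, a0=3.924; τ=−ln(0.7895)/3.924=0.060 → t=0.420; u2·a0=0.4274·3.924=1.677; a1+a2=0.000 < 1.677 ≤ a1+…+a3=3.924 → R3 fires; P=0 M=10 Q=10
Draw 11: a1=0.000, a2=0.000, a3=4.360, a0=4.360; τ=−ln(0.8825)/4.360=0.029 → t=0.449 > T=0.44: stop.
Read off M at T=0.44: 10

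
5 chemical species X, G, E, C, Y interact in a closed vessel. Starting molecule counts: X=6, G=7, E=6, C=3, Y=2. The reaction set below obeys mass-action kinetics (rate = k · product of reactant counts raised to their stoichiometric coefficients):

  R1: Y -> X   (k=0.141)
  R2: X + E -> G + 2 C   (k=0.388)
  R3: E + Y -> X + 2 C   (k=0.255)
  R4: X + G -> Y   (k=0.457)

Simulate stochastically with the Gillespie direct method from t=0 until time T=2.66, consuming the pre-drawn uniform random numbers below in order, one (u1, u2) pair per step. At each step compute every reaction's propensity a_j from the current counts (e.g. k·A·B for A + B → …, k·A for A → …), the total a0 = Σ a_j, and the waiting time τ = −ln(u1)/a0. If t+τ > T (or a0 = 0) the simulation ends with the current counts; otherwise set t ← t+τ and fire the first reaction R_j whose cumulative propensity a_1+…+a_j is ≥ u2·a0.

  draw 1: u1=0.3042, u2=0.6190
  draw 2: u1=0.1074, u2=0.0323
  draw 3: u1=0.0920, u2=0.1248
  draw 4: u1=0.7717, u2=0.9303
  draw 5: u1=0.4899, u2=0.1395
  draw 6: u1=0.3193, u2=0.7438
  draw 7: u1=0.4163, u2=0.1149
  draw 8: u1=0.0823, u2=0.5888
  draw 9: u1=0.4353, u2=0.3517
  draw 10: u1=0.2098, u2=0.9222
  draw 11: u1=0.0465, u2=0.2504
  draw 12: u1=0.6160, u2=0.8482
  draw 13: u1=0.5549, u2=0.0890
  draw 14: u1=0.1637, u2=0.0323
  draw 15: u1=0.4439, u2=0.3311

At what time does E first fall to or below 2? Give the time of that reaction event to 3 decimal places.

t=0.000: X=6 G=7 E=6 C=3 Y=2
Draw 1: a1=0.282, a2=13.968, a3=3.060, a4=19.194, a0=36.504; τ=−ln(0.3042)/36.504=0.033 → t=0.033; u2·a0=0.6190·36.504=22.596; a1+…+a3=17.310 < 22.596 ≤ a1+…+a4=36.504 → R4 fires; X=5 G=6 E=6 C=3 Y=3
Draw 2: a1=0.423, a2=11.640, a3=4.590, a4=13.710, a0=30.363; τ=−ln(0.1074)/30.363=0.073 → t=0.106; u2·a0=0.0323·30.363=0.981; a1=0.423 < 0.981 ≤ a1+a2=12.063 → R2 fires; X=4 G=7 E=5 C=5 Y=3
Draw 3: a1=0.423, a2=7.760, a3=3.825, a4=12.796, a0=24.804; τ=−ln(0.0920)/24.804=0.096 → t=0.202; u2·a0=0.1248·24.804=3.096; a1=0.423 < 3.096 ≤ a1+a2=8.183 → R2 fires; X=3 G=8 E=4 C=7 Y=3
Draw 4: a1=0.423, a2=4.656, a3=3.060, a4=10.968, a0=19.107; τ=−ln(0.7717)/19.107=0.014 → t=0.216; u2·a0=0.9303·19.107=17.775; a1+…+a3=8.139 < 17.775 ≤ a1+…+a4=19.107 → R4 fires; X=2 G=7 E=4 C=7 Y=4
Draw 5: a1=0.564, a2=3.104, a3=4.080, a4=6.398, a0=14.146; τ=−ln(0.4899)/14.146=0.050 → t=0.266; u2·a0=0.1395·14.146=1.973; a1=0.564 < 1.973 ≤ a1+a2=3.668 → R2 fires; X=1 G=8 E=3 C=9 Y=4
Draw 6: a1=0.564, a2=1.164, a3=3.060, a4=3.656, a0=8.444; τ=−ln(0.3193)/8.444=0.135 → t=0.401; u2·a0=0.7438·8.444=6.281; a1+…+a3=4.788 < 6.281 ≤ a1+…+a4=8.444 → R4 fires; X=0 G=7 E=3 C=9 Y=5
Draw 7: a1=0.705, a2=0.000, a3=3.825, a4=0.000, a0=4.530; τ=−ln(0.4163)/4.530=0.193 → t=0.595; u2·a0=0.1149·4.530=0.520 ≤ a1=0.705 → R1 fires; X=1 G=7 E=3 C=9 Y=4
Draw 8: a1=0.564, a2=1.164, a3=3.060, a4=3.199, a0=7.987; τ=−ln(0.0823)/7.987=0.313 → t=0.908; u2·a0=0.5888·7.987=4.703; a1+a2=1.728 < 4.703 ≤ a1+…+a3=4.788 → R3 fires; X=2 G=7 E=2 C=11 Y=3
Draw 9: a1=0.423, a2=1.552, a3=1.530, a4=6.398, a0=9.903; τ=−ln(0.4353)/9.903=0.084 → t=0.992; u2·a0=0.3517·9.903=3.483; a1+a2=1.975 < 3.483 ≤ a1+…+a3=3.505 → R3 fires; X=3 G=7 E=1 C=13 Y=2
Draw 10: a1=0.282, a2=1.164, a3=0.510, a4=9.597, a0=11.553; τ=−ln(0.2098)/11.553=0.135 → t=1.127; u2·a0=0.9222·11.553=10.654; a1+…+a3=1.956 < 10.654 ≤ a1+…+a4=11.553 → R4 fires; X=2 G=6 E=1 C=13 Y=3
Draw 11: a1=0.423, a2=0.776, a3=0.765, a4=5.484, a0=7.448; τ=−ln(0.0465)/7.448=0.412 → t=1.539; u2·a0=0.2504·7.448=1.865; a1+a2=1.199 < 1.865 ≤ a1+…+a3=1.964 → R3 fires; X=3 G=6 E=0 C=15 Y=2
Draw 12: a1=0.282, a2=0.000, a3=0.000, a4=8.226, a0=8.508; τ=−ln(0.6160)/8.508=0.057 → t=1.596; u2·a0=0.8482·8.508=7.216; a1+…+a3=0.282 < 7.216 ≤ a1+…+a4=8.508 → R4 fires; X=2 G=5 E=0 C=15 Y=3
Draw 13: a1=0.423, a2=0.000, a3=0.000, a4=4.570, a0=4.993; τ=−ln(0.5549)/4.993=0.118 → t=1.714; u2·a0=0.0890·4.993=0.444; a1+…+a3=0.423 < 0.444 ≤ a1+…+a4=4.993 → R4 fires; X=1 G=4 E=0 C=15 Y=4
Draw 14: a1=0.564, a2=0.000, a3=0.000, a4=1.828, a0=2.392; τ=−ln(0.1637)/2.392=0.757 → t=2.470; u2·a0=0.0323·2.392=0.077 ≤ a1=0.564 → R1 fires; X=2 G=4 E=0 C=15 Y=3
Draw 15: a1=0.423, a2=0.000, a3=0.000, a4=3.656, a0=4.079; τ=−ln(0.4439)/4.079=0.199 → t=2.669 > T=2.66: stop.
E first becomes ≤ 2 when it reaches 2 at the event at t=0.908.

Threshold first reached at t = 0.908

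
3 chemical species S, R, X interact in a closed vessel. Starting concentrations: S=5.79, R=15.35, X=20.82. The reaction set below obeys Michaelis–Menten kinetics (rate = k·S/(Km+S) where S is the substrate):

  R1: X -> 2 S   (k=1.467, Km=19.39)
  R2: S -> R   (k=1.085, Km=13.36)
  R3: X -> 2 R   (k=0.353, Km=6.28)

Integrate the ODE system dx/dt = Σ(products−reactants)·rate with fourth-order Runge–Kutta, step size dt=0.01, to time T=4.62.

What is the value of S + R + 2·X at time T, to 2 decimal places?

Check how each reaction changes W = S + R + 2·X (weight of products minus weight of reactants):
R1: X -> 2 S: (1·2) − (2·1) = 2 − 2 = 0
R2: S -> R: (1·1) − (1·1) = 1 − 1 = 0
R3: X -> 2 R: (1·2) − (2·1) = 2 − 2 = 0
Every reaction leaves W unchanged, so W is conserved and no simulation is needed: W(T) = W(0) = 5.79 + 15.35 + 2·20.82 = 62.78

Value at T = 62.78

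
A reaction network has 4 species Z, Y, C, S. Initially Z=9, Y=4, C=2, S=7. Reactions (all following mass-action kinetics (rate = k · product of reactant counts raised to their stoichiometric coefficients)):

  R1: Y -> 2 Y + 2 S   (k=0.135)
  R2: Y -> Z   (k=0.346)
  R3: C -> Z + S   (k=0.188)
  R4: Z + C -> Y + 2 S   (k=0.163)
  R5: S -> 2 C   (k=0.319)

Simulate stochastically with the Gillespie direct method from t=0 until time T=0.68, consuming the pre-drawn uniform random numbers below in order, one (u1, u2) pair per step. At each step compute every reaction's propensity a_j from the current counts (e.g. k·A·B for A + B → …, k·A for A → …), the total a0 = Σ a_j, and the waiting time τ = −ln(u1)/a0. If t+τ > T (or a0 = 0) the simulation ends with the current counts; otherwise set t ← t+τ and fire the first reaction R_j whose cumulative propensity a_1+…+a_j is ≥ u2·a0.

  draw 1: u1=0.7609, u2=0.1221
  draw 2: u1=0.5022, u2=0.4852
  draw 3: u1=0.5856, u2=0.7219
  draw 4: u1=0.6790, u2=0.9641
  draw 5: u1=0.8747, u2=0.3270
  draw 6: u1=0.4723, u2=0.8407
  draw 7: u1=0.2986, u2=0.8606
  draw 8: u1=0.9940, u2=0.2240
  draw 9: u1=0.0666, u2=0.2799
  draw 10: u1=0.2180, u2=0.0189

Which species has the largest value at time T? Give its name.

t=0.000: Z=9 Y=4 C=2 S=7
Draw 1: a1=0.540, a2=1.384, a3=0.376, a4=2.934, a5=2.233, a0=7.467; τ=−ln(0.7609)/7.467=0.037 → t=0.037; u2·a0=0.1221·7.467=0.912; a1=0.540 < 0.912 ≤ a1+a2=1.924 → R2 fires; Z=10 Y=3 C=2 S=7
Draw 2: a1=0.405, a2=1.038, a3=0.376, a4=3.260, a5=2.233, a0=7.312; τ=−ln(0.5022)/7.312=0.094 → t=0.131; u2·a0=0.4852·7.312=3.548; a1+…+a3=1.819 < 3.548 ≤ a1+…+a4=5.079 → R4 fires; Z=9 Y=4 C=1 S=9
Draw 3: a1=0.540, a2=1.384, a3=0.188, a4=1.467, a5=2.871, a0=6.450; τ=−ln(0.5856)/6.450=0.083 → t=0.214; u2·a0=0.7219·6.450=4.656; a1+…+a4=3.579 < 4.656 ≤ a1+…+a5=6.450 → R5 fires; Z=9 Y=4 C=3 S=8
Draw 4: a1=0.540, a2=1.384, a3=0.564, a4=4.401, a5=2.552, a0=9.441; τ=−ln(0.6790)/9.441=0.041 → t=0.255; u2·a0=0.9641·9.441=9.102; a1+…+a4=6.889 < 9.102 ≤ a1+…+a5=9.441 → R5 fires; Z=9 Y=4 C=5 S=7
Draw 5: a1=0.540, a2=1.384, a3=0.940, a4=7.335, a5=2.233, a0=12.432; τ=−ln(0.8747)/12.432=0.011 → t=0.266; u2·a0=0.3270·12.432=4.065; a1+…+a3=2.864 < 4.065 ≤ a1+…+a4=10.199 → R4 fires; Z=8 Y=5 C=4 S=9
Draw 6: a1=0.675, a2=1.730, a3=0.752, a4=5.216, a5=2.871, a0=11.244; τ=−ln(0.4723)/11.244=0.067 → t=0.332; u2·a0=0.8407·11.244=9.453; a1+…+a4=8.373 < 9.453 ≤ a1+…+a5=11.244 → R5 fires; Z=8 Y=5 C=6 S=8
Draw 7: a1=0.675, a2=1.730, a3=1.128, a4=7.824, a5=2.552, a0=13.909; τ=−ln(0.2986)/13.909=0.087 → t=0.419; u2·a0=0.8606·13.909=11.970; a1+…+a4=11.357 < 11.970 ≤ a1+…+a5=13.909 → R5 fires; Z=8 Y=5 C=8 S=7
Draw 8: a1=0.675, a2=1.730, a3=1.504, a4=10.432, a5=2.233, a0=16.574; τ=−ln(0.9940)/16.574=0.000 → t=0.420; u2·a0=0.2240·16.574=3.713; a1+a2=2.405 < 3.713 ≤ a1+…+a3=3.909 → R3 fires; Z=9 Y=5 C=7 S=8
Draw 9: a1=0.675, a2=1.730, a3=1.316, a4=10.269, a5=2.552, a0=16.542; τ=−ln(0.0666)/16.542=0.164 → t=0.583; u2·a0=0.2799·16.542=4.630; a1+…+a3=3.721 < 4.630 ≤ a1+…+a4=13.990 → R4 fires; Z=8 Y=6 C=6 S=10
Draw 10: a1=0.810, a2=2.076, a3=1.128, a4=7.824, a5=3.190, a0=15.028; τ=−ln(0.2180)/15.028=0.101 → t=0.685 > T=0.68: stop.
At T=0.68: Z=8 Y=6 C=6 S=10; the largest is S.

Dominant species at T: S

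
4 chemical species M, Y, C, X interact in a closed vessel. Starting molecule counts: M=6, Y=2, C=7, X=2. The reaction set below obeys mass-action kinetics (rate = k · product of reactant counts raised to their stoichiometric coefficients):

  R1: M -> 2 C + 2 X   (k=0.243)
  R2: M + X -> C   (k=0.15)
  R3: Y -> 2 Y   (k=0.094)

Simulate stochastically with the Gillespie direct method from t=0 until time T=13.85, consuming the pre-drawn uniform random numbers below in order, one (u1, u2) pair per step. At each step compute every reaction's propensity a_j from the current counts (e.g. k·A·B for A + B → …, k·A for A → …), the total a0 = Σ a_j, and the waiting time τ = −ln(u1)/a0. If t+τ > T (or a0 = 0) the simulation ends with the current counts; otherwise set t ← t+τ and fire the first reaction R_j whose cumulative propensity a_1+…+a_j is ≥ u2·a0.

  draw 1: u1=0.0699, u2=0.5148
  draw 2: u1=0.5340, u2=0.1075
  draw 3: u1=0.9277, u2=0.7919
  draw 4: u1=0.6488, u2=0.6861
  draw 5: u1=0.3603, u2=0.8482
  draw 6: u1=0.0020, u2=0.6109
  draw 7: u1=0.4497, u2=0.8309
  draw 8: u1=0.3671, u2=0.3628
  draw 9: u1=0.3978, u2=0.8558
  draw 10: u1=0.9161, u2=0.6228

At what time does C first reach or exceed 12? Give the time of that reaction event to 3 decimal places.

Threshold first reached at t = 1.327

t=0.000: M=6 Y=2 C=7 X=2
Draw 1: a1=1.458, a2=1.800, a3=0.188, a0=3.446; τ=−ln(0.0699)/3.446=0.772 → t=0.772; u2·a0=0.5148·3.446=1.774; a1=1.458 < 1.774 ≤ a1+a2=3.258 → R2 fires; M=5 Y=2 C=8 X=1
Draw 2: a1=1.215, a2=0.750, a3=0.188, a0=2.153; τ=−ln(0.5340)/2.153=0.291 → t=1.063; u2·a0=0.1075·2.153=0.231 ≤ a1=1.215 → R1 fires; M=4 Y=2 C=10 X=3
Draw 3: a1=0.972, a2=1.800, a3=0.188, a0=2.960; τ=−ln(0.9277)/2.960=0.025 → t=1.089; u2·a0=0.7919·2.960=2.344; a1=0.972 < 2.344 ≤ a1+a2=2.772 → R2 fires; M=3 Y=2 C=11 X=2
Draw 4: a1=0.729, a2=0.900, a3=0.188, a0=1.817; τ=−ln(0.6488)/1.817=0.238 → t=1.327; u2·a0=0.6861·1.817=1.247; a1=0.729 < 1.247 ≤ a1+a2=1.629 → R2 fires; M=2 Y=2 C=12 X=1
Draw 5: a1=0.486, a2=0.300, a3=0.188, a0=0.974; τ=−ln(0.3603)/0.974=1.048 → t=2.375; u2·a0=0.8482·0.974=0.826; a1+a2=0.786 < 0.826 ≤ a1+…+a3=0.974 → R3 fires; M=2 Y=3 C=12 X=1
Draw 6: a1=0.486, a2=0.300, a3=0.282, a0=1.068; τ=−ln(0.0020)/1.068=5.819 → t=8.194; u2·a0=0.6109·1.068=0.652; a1=0.486 < 0.652 ≤ a1+a2=0.786 → R2 fires; M=1 Y=3 C=13 X=0
Draw 7: a1=0.243, a2=0.000, a3=0.282, a0=0.525; τ=−ln(0.4497)/0.525=1.522 → t=9.716; u2·a0=0.8309·0.525=0.436; a1+a2=0.243 < 0.436 ≤ a1+…+a3=0.525 → R3 fires; M=1 Y=4 C=13 X=0
Draw 8: a1=0.243, a2=0.000, a3=0.376, a0=0.619; τ=−ln(0.3671)/0.619=1.619 → t=11.335; u2·a0=0.3628·0.619=0.225 ≤ a1=0.243 → R1 fires; M=0 Y=4 C=15 X=2
Draw 9: a1=0.000, a2=0.000, a3=0.376, a0=0.376; τ=−ln(0.3978)/0.376=2.452 → t=13.787; u2·a0=0.8558·0.376=0.322; a1+a2=0.000 < 0.322 ≤ a1+…+a3=0.376 → R3 fires; M=0 Y=5 C=15 X=2
Draw 10: a1=0.000, a2=0.000, a3=0.470, a0=0.470; τ=−ln(0.9161)/0.470=0.186 → t=13.973 > T=13.85: stop.
C first becomes ≥ 12 when it reaches 12 at the event at t=1.327.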